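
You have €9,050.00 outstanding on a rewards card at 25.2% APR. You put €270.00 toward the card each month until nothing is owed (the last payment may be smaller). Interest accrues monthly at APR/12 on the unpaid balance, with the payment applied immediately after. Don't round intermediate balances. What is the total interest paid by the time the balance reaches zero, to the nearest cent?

€6,761.83

Monthly rate r = 25.2%/12 = 2.1% = 0.021.
Payoff takes n = ⌈−ln(1 − rB₀/P)/ln(1+r)⌉ = ⌈58.560⌉ = 59 payments; the last is €151.83.
Total paid = 58·€270.00 + €151.83 = €15,811.83.
Total interest = total paid − principal = €15,811.83 − €9,050.00 = €6,761.83.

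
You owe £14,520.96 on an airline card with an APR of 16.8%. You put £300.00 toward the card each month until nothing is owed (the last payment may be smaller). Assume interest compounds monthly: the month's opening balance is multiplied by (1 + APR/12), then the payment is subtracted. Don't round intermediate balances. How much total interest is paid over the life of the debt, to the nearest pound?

£9,908

Monthly rate r = 16.8%/12 = 1.4% = 0.014.
Payoff takes n = ⌈−ln(1 − rB₀/P)/ln(1+r)⌉ = ⌈81.429⌉ = 82 payments; the last is £129.24.
Total paid = 81·£300.00 + £129.24 = £24,429.24.
Total interest = total paid − principal = £24,429.24 − £14,520.96 = £9,908.28.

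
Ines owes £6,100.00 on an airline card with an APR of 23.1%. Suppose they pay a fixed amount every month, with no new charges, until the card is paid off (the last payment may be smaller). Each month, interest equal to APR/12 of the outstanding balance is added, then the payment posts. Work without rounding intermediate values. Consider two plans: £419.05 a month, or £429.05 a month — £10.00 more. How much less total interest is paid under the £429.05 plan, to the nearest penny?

Monthly rate r = 23.1%/12 = 1.925% = 0.01925.
At £419.05/mo: n = ⌈−ln(1 − rB₀/P)/ln(1+r)⌉ = 18 payments (last £103.28); total interest = total paid − £6,100.00 = £1,127.13.
At £429.05/mo: 17 payments (last £331.50); total interest £1,096.30.
Interest saved = £1,127.13 − £1,096.30 = £30.83.

£30.83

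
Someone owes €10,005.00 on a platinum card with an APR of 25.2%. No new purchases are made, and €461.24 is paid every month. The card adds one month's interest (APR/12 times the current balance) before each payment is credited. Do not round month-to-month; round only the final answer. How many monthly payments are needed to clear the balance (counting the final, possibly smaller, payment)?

30 payments

Monthly rate r = 25.2%/12 = 2.1% = 0.021.
Recurrence: B ← B·(1+r) − €461.24.
Month 1: interest €210.10; balance after payment €9,753.86.
Month 2: interest €204.83; balance after payment €9,497.46.
Closed form: n = −ln(1 − rB₀/P)/ln(1+r) = −ln(0.54448)/ln(1.021) ≈ 29.252, so the balance reaches zero during payment 30.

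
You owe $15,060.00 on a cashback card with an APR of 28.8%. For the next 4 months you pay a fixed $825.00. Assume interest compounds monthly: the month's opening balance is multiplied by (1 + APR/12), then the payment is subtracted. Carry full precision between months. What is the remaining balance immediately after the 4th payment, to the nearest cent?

$13,137.93

Monthly rate r = 28.8%/12 = 2.4% = 0.024.
Each month: B ← B·(1+r) − $825.00.
Month 1: interest $361.44; balance after payment $14,596.44.
Month 2: interest $350.31; balance after payment $14,121.75.
Month 3: interest $338.92; balance after payment $13,635.68.
Month 4: interest $327.26; balance after payment $13,137.93.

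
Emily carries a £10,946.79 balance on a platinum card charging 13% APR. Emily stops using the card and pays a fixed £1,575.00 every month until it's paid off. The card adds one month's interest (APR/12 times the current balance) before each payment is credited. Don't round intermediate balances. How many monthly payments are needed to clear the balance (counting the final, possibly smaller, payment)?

Monthly rate r = 13%/12 = 1.08333% = 0.0108333.
Recurrence: B ← B·(1+r) − £1,575.00.
Month 1: interest £118.59; balance after payment £9,490.38.
Month 2: interest £102.81; balance after payment £8,018.19.
Closed form: n = −ln(1 − rB₀/P)/ln(1+r) = −ln(0.9247)/ln(1.01083) ≈ 7.265, so the balance reaches zero during payment 8.

8 months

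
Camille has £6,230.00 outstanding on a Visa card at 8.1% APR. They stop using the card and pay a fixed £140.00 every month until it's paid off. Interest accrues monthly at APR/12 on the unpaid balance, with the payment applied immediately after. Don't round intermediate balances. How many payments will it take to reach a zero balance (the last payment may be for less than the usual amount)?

54 months

Monthly rate r = 8.1%/12 = 0.675% = 0.00675.
Recurrence: B ← B·(1+r) − £140.00.
Month 1: interest £42.05; balance after payment £6,132.05.
Month 2: interest £41.39; balance after payment £6,033.44.
Closed form: n = −ln(1 − rB₀/P)/ln(1+r) = −ln(0.69962)/ln(1.00675) ≈ 53.099, so the balance reaches zero during payment 54.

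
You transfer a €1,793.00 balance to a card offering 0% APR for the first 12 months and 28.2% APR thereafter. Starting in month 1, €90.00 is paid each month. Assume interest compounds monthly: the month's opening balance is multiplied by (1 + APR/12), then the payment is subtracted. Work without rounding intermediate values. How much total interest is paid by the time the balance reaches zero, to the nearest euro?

Promo months 1–12 at r₀ = 0%/12 = 0; months 13+ at r₁ = 28.2%/12 = 0.0235.
After month 12 (no interest yet): B = €1,793.00 − 12·€90.00 = €713.00.
Then at r₁ with €90.00/mo: n₂ = −ln(1 − r₁·B/P)/ln(1+r₁) ≈ 8.87 → 9 more payments.
Total paid = 20·€90.00 + €78.31 = €1,878.31; interest = €1,878.31 − €1,793.00 = €85.31.

€85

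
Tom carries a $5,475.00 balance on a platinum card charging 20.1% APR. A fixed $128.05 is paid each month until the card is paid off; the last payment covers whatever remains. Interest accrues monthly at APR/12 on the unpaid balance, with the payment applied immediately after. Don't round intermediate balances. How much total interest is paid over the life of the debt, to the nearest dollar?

Monthly rate r = 20.1%/12 = 1.675% = 0.01675.
Payoff takes n = ⌈−ln(1 − rB₀/P)/ln(1+r)⌉ = ⌈75.816⌉ = 76 payments; the last is $104.64.
Total paid = 75·$128.05 + $104.64 = $9,708.39.
Total interest = total paid − principal = $9,708.39 − $5,475.00 = $4,233.39.

$4,233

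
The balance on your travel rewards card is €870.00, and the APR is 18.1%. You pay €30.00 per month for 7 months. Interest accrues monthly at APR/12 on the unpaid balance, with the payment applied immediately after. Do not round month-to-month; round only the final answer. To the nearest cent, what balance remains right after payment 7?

€746.38

Monthly rate r = 18.1%/12 = 1.50833% = 0.0150833.
Each month: B ← B·(1+r) − €30.00.
Month 1: interest €13.12; balance after payment €853.12.
Month 2: interest €12.87; balance after payment €835.99.
Month 3: interest €12.61; balance after payment €818.60.
Month 4: interest €12.35; balance after payment €800.95.
Month 5: interest €12.08; balance after payment €783.03.
Month 6: interest €11.81; balance after payment €764.84.
Month 7: interest €11.54; balance after payment €746.38.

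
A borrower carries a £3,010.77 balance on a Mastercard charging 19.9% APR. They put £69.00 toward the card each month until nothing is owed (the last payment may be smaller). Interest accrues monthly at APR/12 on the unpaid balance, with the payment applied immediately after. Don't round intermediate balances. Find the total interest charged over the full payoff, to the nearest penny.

£2,384.01

Monthly rate r = 19.9%/12 = 1.65833% = 0.0165833.
Payoff takes n = ⌈−ln(1 − rB₀/P)/ln(1+r)⌉ = ⌈78.184⌉ = 79 payments; the last is £12.78.
Total paid = 78·£69.00 + £12.78 = £5,394.78.
Total interest = total paid − principal = £5,394.78 − £3,010.77 = £2,384.01.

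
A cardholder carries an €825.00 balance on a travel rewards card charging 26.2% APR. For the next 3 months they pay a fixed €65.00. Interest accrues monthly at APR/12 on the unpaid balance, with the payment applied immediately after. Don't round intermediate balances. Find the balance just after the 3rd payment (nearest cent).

Monthly rate r = 26.2%/12 = 2.18333% = 0.0218333.
Each month: B ← B·(1+r) − €65.00.
Month 1: interest €18.01; balance after payment €778.01.
Month 2: interest €16.99; balance after payment €730.00.
Month 3: interest €15.94; balance after payment €680.94.

€680.94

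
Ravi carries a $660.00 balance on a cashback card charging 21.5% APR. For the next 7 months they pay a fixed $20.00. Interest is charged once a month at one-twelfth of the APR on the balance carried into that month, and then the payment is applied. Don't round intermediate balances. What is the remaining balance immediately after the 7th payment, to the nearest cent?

Monthly rate r = 21.5%/12 = 1.79167% = 0.0179167.
Each month: B ← B·(1+r) − $20.00.
Month 1: interest $11.83; balance after payment $651.83.
Month 2: interest $11.68; balance after payment $643.50.
Month 3: interest $11.53; balance after payment $635.03.
Month 4: interest $11.38; balance after payment $626.41.
Month 5: interest $11.22; balance after payment $617.63.
Month 6: interest $11.07; balance after payment $608.70.
Month 7: interest $10.91; balance after payment $599.61.

$599.61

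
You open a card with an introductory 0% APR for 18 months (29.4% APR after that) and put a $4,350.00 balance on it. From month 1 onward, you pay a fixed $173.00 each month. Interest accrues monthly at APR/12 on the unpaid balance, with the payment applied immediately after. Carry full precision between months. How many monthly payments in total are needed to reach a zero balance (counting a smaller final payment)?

Promo months 1–18 at r₀ = 0%/12 = 0; months 19+ at r₁ = 29.4%/12 = 0.0245.
After month 18 (no interest yet): B = $4,350.00 − 18·$173.00 = $1,236.00.
Then at r₁ with $173.00/mo: n₂ = −ln(1 − r₁·B/P)/ln(1+r₁) ≈ 7.95 → 8 more payments.

26 months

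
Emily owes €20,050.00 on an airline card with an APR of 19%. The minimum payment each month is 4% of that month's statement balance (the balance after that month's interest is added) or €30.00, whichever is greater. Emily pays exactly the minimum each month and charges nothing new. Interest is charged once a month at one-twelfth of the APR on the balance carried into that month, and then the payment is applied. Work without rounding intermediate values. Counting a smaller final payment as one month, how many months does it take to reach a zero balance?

Monthly rate r = 19%/12 = 1.58333% = 0.0158333.
While 4% of the post-interest balance exceeds €30.00, each month B ← (B·(1+r))·(1 − 0.04), i.e. B shrinks by the factor (1+r)·0.96 = 0.9752.
This holds for months 1–132. Entering month 133 the balance is €728.59; 4% of the post-interest balance is now below €30.00, so the flat €30.00 minimum applies from here.
From month 133 a fixed €30.00 at rate r clears €728.59 in 31 more payments. Total: 132 + 31 = 163 months.

163 months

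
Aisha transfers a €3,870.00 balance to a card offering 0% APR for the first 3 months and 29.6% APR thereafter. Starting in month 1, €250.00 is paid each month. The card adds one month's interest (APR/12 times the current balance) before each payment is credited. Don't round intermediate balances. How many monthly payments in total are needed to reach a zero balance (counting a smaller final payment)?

19 months

Promo months 1–3 at r₀ = 0%/12 = 0; months 4+ at r₁ = 29.6%/12 = 0.0246667.
After month 3 (no interest yet): B = €3,870.00 − 3·€250.00 = €3,120.00.
Then at r₁ with €250.00/mo: n₂ = −ln(1 − r₁·B/P)/ln(1+r₁) ≈ 15.10 → 16 more payments.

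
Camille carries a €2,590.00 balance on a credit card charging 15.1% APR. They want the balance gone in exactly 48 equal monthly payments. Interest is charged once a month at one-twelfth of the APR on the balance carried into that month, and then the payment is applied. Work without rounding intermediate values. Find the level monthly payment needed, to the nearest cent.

Monthly rate r = 15.1%/12 = 1.25833% = 0.0125833.
Level-payment amortization: P = B₀·r / (1 − (1+r)^(−n)) = 2590.00·0.0125833 / (1 − 1.01258^(−48)).
Denominator 1 − (1+r)^(−48) = 0.451315352.
P = 32.5908 / 0.451315352 ≈ 72.21.

€72.21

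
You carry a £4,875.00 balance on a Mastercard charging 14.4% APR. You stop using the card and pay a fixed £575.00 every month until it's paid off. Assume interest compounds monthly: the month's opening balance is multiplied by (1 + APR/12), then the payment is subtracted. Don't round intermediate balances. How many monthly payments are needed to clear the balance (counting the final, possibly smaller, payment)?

Monthly rate r = 14.4%/12 = 1.2% = 0.012.
Recurrence: B ← B·(1+r) − £575.00.
Month 1: interest £58.50; balance after payment £4,358.50.
Month 2: interest £52.30; balance after payment £3,835.80.
Closed form: n = −ln(1 − rB₀/P)/ln(1+r) = −ln(0.89826)/ln(1.012) ≈ 8.995, so the balance reaches zero during payment 9.

9 payments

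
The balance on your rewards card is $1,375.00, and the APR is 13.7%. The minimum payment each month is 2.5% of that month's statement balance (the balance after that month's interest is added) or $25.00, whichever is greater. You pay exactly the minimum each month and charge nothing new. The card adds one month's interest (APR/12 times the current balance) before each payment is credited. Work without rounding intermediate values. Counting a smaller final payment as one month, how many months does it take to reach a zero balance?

77 months

Monthly rate r = 13.7%/12 = 1.14167% = 0.0114167.
While 2.5% of the post-interest balance exceeds $25.00, each month B ← (B·(1+r))·(1 − 0.025), i.e. B shrinks by the factor (1+r)·0.975 = 0.98613.
This holds for months 1–24. Entering month 25 the balance is $983.41; 2.5% of the post-interest balance is now below $25.00, so the flat $25.00 minimum applies from here.
From month 25 a fixed $25.00 at rate r clears $983.41 in 53 more payments. Total: 24 + 53 = 77 months.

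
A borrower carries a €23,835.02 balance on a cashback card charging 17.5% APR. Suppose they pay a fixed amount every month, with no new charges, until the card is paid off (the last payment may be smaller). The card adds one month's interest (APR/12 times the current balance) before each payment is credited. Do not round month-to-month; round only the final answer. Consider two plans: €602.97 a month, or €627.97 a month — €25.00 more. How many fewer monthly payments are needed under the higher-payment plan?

Monthly rate r = 17.5%/12 = 1.45833% = 0.0145833.
At €602.97/mo: n = ⌈−ln(1 − rB₀/P)/ln(1+r)⌉ = 60 payments (last €206.20); total interest = total paid − €23,835.02 = €11,946.41.
At €627.97/mo: 56 payments (last €437.74); total interest €11,141.07.
Payments saved = 60 − 56 = 4.

4 fewer payments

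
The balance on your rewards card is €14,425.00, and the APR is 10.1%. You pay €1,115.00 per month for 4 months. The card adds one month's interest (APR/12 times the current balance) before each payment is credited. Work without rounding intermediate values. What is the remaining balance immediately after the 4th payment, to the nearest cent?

Monthly rate r = 10.1%/12 = 0.841667% = 0.00841667.
Each month: B ← B·(1+r) − €1,115.00.
Month 1: interest €121.41; balance after payment €13,431.41.
Month 2: interest €113.05; balance after payment €12,429.46.
Month 3: interest €104.61; balance after payment €11,419.07.
Month 4: interest €96.11; balance after payment €10,400.18.

€10,400.18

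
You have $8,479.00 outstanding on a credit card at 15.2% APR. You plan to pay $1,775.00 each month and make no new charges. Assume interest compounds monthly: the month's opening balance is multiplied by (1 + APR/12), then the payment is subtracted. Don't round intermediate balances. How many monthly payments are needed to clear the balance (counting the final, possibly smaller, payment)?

Monthly rate r = 15.2%/12 = 1.26667% = 0.0126667.
Recurrence: B ← B·(1+r) − $1,775.00.
Month 1: interest $107.40; balance after payment $6,811.40.
Month 2: interest $86.28; balance after payment $5,122.68.
Month 3: interest $64.89; balance after payment $3,412.57.
Month 4: interest $43.23; balance after payment $1,680.79.
Month 5: interest $21.29; balance after payment $0.00.

5 months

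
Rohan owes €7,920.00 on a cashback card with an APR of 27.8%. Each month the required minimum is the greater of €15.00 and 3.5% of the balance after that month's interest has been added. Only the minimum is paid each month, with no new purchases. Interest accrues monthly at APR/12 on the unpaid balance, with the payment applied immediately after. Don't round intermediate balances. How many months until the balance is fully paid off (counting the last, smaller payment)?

277 months

Monthly rate r = 27.8%/12 = 2.31667% = 0.0231667.
While 3.5% of the post-interest balance exceeds €15.00, each month B ← (B·(1+r))·(1 − 0.035), i.e. B shrinks by the factor (1+r)·0.965 = 0.98736.
This holds for months 1–232. Entering month 233 the balance is €413.64; 3.5% of the post-interest balance is now below €15.00, so the flat €15.00 minimum applies from here.
From month 233 a fixed €15.00 at rate r clears €413.64 in 45 more payments. Total: 232 + 45 = 277 months.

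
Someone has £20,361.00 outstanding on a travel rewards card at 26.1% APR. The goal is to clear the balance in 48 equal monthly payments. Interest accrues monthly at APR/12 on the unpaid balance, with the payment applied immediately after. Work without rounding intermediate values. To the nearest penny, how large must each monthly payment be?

Monthly rate r = 26.1%/12 = 2.175% = 0.02175.
Level-payment amortization: P = B₀·r / (1 − (1+r)^(−n)) = 20361.00·0.02175 / (1 − 1.02175^(−48)).
Denominator 1 − (1+r)^(−48) = 0.643994282.
P = 442.852 / 0.643994282 ≈ 687.66.

£687.66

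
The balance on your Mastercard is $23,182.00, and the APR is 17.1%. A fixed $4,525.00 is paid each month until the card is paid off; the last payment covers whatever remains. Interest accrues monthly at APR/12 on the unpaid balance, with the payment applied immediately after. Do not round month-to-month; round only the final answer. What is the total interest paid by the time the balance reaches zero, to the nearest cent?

Monthly rate r = 17.1%/12 = 1.425% = 0.01425.
Payoff takes n = ⌈−ln(1 − rB₀/P)/ln(1+r)⌉ = ⌈5.358⌉ = 6 payments; the last is $1,625.23.
Total paid = 5·$4,525.00 + $1,625.23 = $24,250.23.
Total interest = total paid − principal = $24,250.23 − $23,182.00 = $1,068.23.

$1,068.23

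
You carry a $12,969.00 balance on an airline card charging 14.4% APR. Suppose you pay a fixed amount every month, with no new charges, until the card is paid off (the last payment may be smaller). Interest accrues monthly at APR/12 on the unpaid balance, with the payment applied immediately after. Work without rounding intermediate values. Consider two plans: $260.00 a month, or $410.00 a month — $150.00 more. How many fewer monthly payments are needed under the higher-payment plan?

36 fewer payments

Monthly rate r = 14.4%/12 = 1.2% = 0.012.
At $260.00/mo: n = ⌈−ln(1 − rB₀/P)/ln(1+r)⌉ = 77 payments (last $134.41); total interest = total paid − $12,969.00 = $6,925.41.
At $410.00/mo: 41 payments (last $7.49); total interest $3,438.49.
Payments saved = 77 − 41 = 36.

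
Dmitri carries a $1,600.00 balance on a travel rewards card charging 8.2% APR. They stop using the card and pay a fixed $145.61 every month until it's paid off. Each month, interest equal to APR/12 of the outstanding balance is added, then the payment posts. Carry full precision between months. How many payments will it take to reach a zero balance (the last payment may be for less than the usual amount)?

12 payments

Monthly rate r = 8.2%/12 = 0.683333% = 0.00683333.
Recurrence: B ← B·(1+r) − $145.61.
Month 1: interest $10.93; balance after payment $1,465.32.
Month 2: interest $10.01; balance after payment $1,329.73.
Closed form: n = −ln(1 − rB₀/P)/ln(1+r) = −ln(0.92491)/ln(1.00683) ≈ 11.462, so the balance reaches zero during payment 12.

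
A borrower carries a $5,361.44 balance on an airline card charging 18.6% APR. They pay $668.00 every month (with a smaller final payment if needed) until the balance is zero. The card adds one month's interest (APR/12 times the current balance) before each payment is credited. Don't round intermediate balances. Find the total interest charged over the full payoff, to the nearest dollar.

$409

Monthly rate r = 18.6%/12 = 1.55% = 0.0155.
Payoff takes n = ⌈−ln(1 − rB₀/P)/ln(1+r)⌉ = ⌈8.637⌉ = 9 payments; the last is $426.91.
Total paid = 8·$668.00 + $426.91 = $5,770.91.
Total interest = total paid − principal = $5,770.91 − $5,361.44 = $409.47.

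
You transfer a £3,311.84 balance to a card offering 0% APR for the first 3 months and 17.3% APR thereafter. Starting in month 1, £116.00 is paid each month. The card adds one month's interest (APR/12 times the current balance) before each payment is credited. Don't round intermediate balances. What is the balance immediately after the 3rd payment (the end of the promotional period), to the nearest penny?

£2,963.84

Promo months 1–3 at r₀ = 0%/12 = 0; months 4+ at r₁ = 17.3%/12 = 0.0144167.
After month 3 (no interest yet): B = £3,311.84 − 3·£116.00 = £2,963.84.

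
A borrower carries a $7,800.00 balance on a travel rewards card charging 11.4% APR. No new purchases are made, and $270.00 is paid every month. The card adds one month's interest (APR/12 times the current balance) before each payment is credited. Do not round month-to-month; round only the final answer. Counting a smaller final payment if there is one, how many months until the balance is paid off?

34 months

Monthly rate r = 11.4%/12 = 0.95% = 0.0095.
Recurrence: B ← B·(1+r) − $270.00.
Month 1: interest $74.10; balance after payment $7,604.10.
Month 2: interest $72.24; balance after payment $7,406.34.
Closed form: n = −ln(1 − rB₀/P)/ln(1+r) = −ln(0.72556)/ln(1.0095) ≈ 33.930, so the balance reaches zero during payment 34.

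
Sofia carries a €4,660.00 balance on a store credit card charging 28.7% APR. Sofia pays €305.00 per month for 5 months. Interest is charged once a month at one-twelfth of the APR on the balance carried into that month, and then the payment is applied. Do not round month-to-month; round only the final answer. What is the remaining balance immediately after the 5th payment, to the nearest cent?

Monthly rate r = 28.7%/12 = 2.39167% = 0.0239167.
Each month: B ← B·(1+r) − €305.00.
Month 1: interest €111.45; balance after payment €4,466.45.
Month 2: interest €106.82; balance after payment €4,268.27.
Month 3: interest €102.08; balance after payment €4,065.36.
Month 4: interest €97.23; balance after payment €3,857.59.
Month 5: interest €92.26; balance after payment €3,644.85.

€3,644.85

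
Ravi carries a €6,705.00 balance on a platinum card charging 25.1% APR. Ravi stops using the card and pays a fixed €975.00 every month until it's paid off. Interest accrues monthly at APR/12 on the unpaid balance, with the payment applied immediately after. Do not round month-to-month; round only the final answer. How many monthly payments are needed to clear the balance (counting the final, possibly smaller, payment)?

8 months

Monthly rate r = 25.1%/12 = 2.09167% = 0.0209167.
Recurrence: B ← B·(1+r) − €975.00.
Month 1: interest €140.25; balance after payment €5,870.25.
Month 2: interest €122.79; balance after payment €5,018.03.
Closed form: n = −ln(1 − rB₀/P)/ln(1+r) = −ln(0.85616)/ln(1.02092) ≈ 7.502, so the balance reaches zero during payment 8.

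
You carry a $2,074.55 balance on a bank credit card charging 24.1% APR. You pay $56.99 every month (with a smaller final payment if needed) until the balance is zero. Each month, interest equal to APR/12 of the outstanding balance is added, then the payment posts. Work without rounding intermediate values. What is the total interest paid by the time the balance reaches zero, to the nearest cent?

$1,689.54

Monthly rate r = 24.1%/12 = 2.00833% = 0.0200833.
Payoff takes n = ⌈−ln(1 − rB₀/P)/ln(1+r)⌉ = ⌈66.048⌉ = 67 payments; the last is $2.75.
Total paid = 66·$56.99 + $2.75 = $3,764.09.
Total interest = total paid − principal = $3,764.09 − $2,074.55 = $1,689.54.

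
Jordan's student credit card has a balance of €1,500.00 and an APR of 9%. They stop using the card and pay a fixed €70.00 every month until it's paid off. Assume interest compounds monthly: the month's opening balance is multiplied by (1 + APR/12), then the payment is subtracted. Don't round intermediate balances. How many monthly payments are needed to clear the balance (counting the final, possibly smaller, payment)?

Monthly rate r = 9%/12 = 0.75% = 0.0075.
Recurrence: B ← B·(1+r) − €70.00.
Month 1: interest €11.25; balance after payment €1,441.25.
Month 2: interest €10.81; balance after payment €1,382.06.
Closed form: n = −ln(1 − rB₀/P)/ln(1+r) = −ln(0.83929)/ln(1.0075) ≈ 23.448, so the balance reaches zero during payment 24.

24 months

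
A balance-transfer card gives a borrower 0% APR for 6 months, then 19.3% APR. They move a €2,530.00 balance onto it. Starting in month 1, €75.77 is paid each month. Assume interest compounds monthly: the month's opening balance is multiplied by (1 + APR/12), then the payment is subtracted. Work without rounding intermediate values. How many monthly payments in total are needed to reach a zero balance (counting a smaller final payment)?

Promo months 1–6 at r₀ = 0%/12 = 0; months 7+ at r₁ = 19.3%/12 = 0.0160833.
After month 6 (no interest yet): B = €2,530.00 − 6·€75.77 = €2,075.38.
Then at r₁ with €75.77/mo: n₂ = −ln(1 − r₁·B/P)/ln(1+r₁) ≈ 36.40 → 37 more payments.

43 months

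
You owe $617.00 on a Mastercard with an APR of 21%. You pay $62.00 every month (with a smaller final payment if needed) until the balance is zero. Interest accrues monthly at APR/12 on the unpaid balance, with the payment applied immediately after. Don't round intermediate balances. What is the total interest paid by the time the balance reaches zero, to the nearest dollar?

Monthly rate r = 21%/12 = 1.75% = 0.0175.
Payoff takes n = ⌈−ln(1 − rB₀/P)/ln(1+r)⌉ = ⌈11.029⌉ = 12 payments; the last is $1.84.
Total paid = 11·$62.00 + $1.84 = $683.84.
Total interest = total paid − principal = $683.84 − $617.00 = $66.84.

$67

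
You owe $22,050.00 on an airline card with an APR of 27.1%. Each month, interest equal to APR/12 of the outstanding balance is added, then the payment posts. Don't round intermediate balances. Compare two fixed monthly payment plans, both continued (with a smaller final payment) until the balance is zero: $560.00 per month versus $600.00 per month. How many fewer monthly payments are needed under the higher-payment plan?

19 fewer payments

Monthly rate r = 27.1%/12 = 2.25833% = 0.0225833.
At $560.00/mo: n = ⌈−ln(1 − rB₀/P)/ln(1+r)⌉ = 99 payments (last $293.73); total interest = total paid − $22,050.00 = $33,123.73.
At $600.00/mo: 80 payments (last $199.03); total interest $25,549.03.
Payments saved = 99 − 80 = 19.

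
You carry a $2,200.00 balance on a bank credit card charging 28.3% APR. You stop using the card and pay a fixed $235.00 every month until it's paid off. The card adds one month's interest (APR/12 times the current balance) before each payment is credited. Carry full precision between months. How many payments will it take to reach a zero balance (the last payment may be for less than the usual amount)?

11 months

Monthly rate r = 28.3%/12 = 2.35833% = 0.0235833.
Recurrence: B ← B·(1+r) − $235.00.
Month 1: interest $51.88; balance after payment $2,016.88.
Month 2: interest $47.56; balance after payment $1,829.45.
Closed form: n = −ln(1 − rB₀/P)/ln(1+r) = −ln(0.77922)/ln(1.02358) ≈ 10.702, so the balance reaches zero during payment 11.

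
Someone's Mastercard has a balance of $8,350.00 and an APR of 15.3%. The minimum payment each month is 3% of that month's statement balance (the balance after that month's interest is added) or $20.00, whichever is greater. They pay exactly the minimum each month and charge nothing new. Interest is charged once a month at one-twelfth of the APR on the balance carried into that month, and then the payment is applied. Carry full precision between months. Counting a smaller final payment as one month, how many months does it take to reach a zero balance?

186 months

Monthly rate r = 15.3%/12 = 1.275% = 0.01275.
While 3% of the post-interest balance exceeds $20.00, each month B ← (B·(1+r))·(1 − 0.03), i.e. B shrinks by the factor (1+r)·0.97 = 0.98237.
This holds for months 1–143. Entering month 144 the balance is $655.94; 3% of the post-interest balance is now below $20.00, so the flat $20.00 minimum applies from here.
From month 144 a fixed $20.00 at rate r clears $655.94 in 43 more payments. Total: 143 + 43 = 186 months.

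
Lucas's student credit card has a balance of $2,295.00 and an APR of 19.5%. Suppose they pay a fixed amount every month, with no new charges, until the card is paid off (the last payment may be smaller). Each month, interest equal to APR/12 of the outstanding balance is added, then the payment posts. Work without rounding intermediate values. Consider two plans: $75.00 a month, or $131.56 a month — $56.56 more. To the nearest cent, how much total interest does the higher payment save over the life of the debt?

Monthly rate r = 19.5%/12 = 1.625% = 0.01625.
At $75.00/mo: n = ⌈−ln(1 − rB₀/P)/ln(1+r)⌉ = 43 payments (last $49.68); total interest = total paid − $2,295.00 = $904.68.
At $131.56/mo: 21 payments (last $89.62); total interest $425.82.
Interest saved = $904.68 − $425.82 = $478.86.

$478.86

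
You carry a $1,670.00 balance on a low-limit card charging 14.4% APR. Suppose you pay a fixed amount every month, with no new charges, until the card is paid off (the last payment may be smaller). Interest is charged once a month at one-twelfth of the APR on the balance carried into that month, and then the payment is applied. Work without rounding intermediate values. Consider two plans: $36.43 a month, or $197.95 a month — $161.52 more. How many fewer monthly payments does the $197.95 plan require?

Monthly rate r = 14.4%/12 = 1.2% = 0.012.
At $36.43/mo: n = ⌈−ln(1 − rB₀/P)/ln(1+r)⌉ = 67 payments (last $34.93); total interest = total paid − $1,670.00 = $769.31.
At $197.95/mo: 9 payments (last $187.71); total interest $101.31.
Payments saved = 67 − 9 = 58.

58 fewer payments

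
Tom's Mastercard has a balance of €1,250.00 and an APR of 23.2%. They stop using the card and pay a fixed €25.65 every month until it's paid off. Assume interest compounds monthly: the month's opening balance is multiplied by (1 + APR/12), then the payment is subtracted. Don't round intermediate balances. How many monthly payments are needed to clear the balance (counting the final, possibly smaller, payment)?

149 months

Monthly rate r = 23.2%/12 = 1.93333% = 0.0193333.
Recurrence: B ← B·(1+r) − €25.65.
Month 1: interest €24.17; balance after payment €1,248.52.
Month 2: interest €24.14; balance after payment €1,247.00.
Closed form: n = −ln(1 − rB₀/P)/ln(1+r) = −ln(0.05783)/ln(1.01933) ≈ 148.847, so the balance reaches zero during payment 149.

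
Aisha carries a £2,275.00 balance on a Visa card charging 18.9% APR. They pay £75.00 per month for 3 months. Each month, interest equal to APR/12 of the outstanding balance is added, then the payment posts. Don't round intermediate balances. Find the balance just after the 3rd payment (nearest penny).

Monthly rate r = 18.9%/12 = 1.575% = 0.01575.
Each month: B ← B·(1+r) − £75.00.
Month 1: interest £35.83; balance after payment £2,235.83.
Month 2: interest £35.21; balance after payment £2,196.05.
Month 3: interest £34.59; balance after payment £2,155.63.

£2,155.63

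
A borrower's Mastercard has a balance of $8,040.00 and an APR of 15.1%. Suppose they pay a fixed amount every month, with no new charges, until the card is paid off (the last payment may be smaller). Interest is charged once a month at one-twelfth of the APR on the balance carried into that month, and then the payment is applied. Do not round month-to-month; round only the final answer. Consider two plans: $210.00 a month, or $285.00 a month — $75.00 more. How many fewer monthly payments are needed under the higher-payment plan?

17 fewer payments

Monthly rate r = 15.1%/12 = 1.25833% = 0.0125833.
At $210.00/mo: n = ⌈−ln(1 − rB₀/P)/ln(1+r)⌉ = 53 payments (last $119.05); total interest = total paid − $8,040.00 = $2,999.05.
At $285.00/mo: 36 payments (last $18.55); total interest $1,953.55.
Payments saved = 53 − 36 = 17.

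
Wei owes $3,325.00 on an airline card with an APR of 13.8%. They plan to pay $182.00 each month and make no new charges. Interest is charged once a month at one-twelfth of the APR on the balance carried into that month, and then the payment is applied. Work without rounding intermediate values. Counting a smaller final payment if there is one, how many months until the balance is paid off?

Monthly rate r = 13.8%/12 = 1.15% = 0.0115.
Recurrence: B ← B·(1+r) − $182.00.
Month 1: interest $38.24; balance after payment $3,181.24.
Month 2: interest $36.58; balance after payment $3,035.82.
Closed form: n = −ln(1 − rB₀/P)/ln(1+r) = −ln(0.7899)/ln(1.0115) ≈ 20.626, so the balance reaches zero during payment 21.

21 months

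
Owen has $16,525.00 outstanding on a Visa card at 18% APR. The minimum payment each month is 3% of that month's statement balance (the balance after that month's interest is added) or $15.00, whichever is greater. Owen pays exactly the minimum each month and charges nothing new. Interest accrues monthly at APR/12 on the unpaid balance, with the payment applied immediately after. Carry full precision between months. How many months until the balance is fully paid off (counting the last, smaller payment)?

Monthly rate r = 18%/12 = 1.5% = 0.015.
While 3% of the post-interest balance exceeds $15.00, each month B ← (B·(1+r))·(1 − 0.03), i.e. B shrinks by the factor (1+r)·0.97 = 0.98455.
This holds for months 1–226. Entering month 227 the balance is $489.64; 3% of the post-interest balance is now below $15.00, so the flat $15.00 minimum applies from here.
From month 227 a fixed $15.00 at rate r clears $489.64 in 46 more payments. Total: 226 + 46 = 272 months.

272 months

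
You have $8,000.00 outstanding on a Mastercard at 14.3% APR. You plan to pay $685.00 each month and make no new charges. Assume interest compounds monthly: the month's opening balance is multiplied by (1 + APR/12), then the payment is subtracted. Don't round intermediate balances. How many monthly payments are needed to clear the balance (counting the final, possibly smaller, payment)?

13 months

Monthly rate r = 14.3%/12 = 1.19167% = 0.0119167.
Recurrence: B ← B·(1+r) − $685.00.
Month 1: interest $95.33; balance after payment $7,410.33.
Month 2: interest $88.31; balance after payment $6,813.64.
Closed form: n = −ln(1 − rB₀/P)/ln(1+r) = −ln(0.86083)/ln(1.01192) ≈ 12.651, so the balance reaches zero during payment 13.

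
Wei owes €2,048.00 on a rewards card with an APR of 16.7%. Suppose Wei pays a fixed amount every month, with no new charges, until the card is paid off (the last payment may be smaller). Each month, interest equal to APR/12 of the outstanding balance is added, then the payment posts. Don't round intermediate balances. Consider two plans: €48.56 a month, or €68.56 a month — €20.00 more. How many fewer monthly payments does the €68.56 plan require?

25 fewer payments

Monthly rate r = 16.7%/12 = 1.39167% = 0.0139167.
At €48.56/mo: n = ⌈−ln(1 − rB₀/P)/ln(1+r)⌉ = 64 payments (last €47.21); total interest = total paid − €2,048.00 = €1,058.49.
At €68.56/mo: 39 payments (last €60.46); total interest €617.74.
Payments saved = 64 − 39 = 25.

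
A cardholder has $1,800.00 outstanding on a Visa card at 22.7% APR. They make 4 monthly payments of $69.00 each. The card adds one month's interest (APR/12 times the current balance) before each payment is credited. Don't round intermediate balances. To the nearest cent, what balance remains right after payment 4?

Monthly rate r = 22.7%/12 = 1.89167% = 0.0189167.
Each month: B ← B·(1+r) − $69.00.
Month 1: interest $34.05; balance after payment $1,765.05.
Month 2: interest $33.39; balance after payment $1,729.44.
Month 3: interest $32.72; balance after payment $1,693.15.
Month 4: interest $32.03; balance after payment $1,656.18.

$1,656.18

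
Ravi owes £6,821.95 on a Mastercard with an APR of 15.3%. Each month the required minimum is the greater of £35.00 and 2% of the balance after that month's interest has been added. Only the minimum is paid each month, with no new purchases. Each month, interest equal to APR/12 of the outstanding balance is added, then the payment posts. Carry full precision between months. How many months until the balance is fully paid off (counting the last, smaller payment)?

Monthly rate r = 15.3%/12 = 1.275% = 0.01275.
While 2% of the post-interest balance exceeds £35.00, each month B ← (B·(1+r))·(1 − 0.02), i.e. B shrinks by the factor (1+r)·0.98 = 0.9925.
This holds for months 1–183. Entering month 184 the balance is £1,718.67; 2% of the post-interest balance is now below £35.00, so the flat £35.00 minimum applies from here.
From month 184 a fixed £35.00 at rate r clears £1,718.67 in 78 more payments. Total: 183 + 78 = 261 months.

261 months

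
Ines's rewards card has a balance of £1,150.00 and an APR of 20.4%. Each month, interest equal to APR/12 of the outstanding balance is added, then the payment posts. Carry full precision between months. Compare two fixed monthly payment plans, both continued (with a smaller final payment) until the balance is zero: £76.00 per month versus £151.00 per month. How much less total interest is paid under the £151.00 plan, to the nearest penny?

£98.64

Monthly rate r = 20.4%/12 = 1.7% = 0.017.
At £76.00/mo: n = ⌈−ln(1 − rB₀/P)/ln(1+r)⌉ = 18 payments (last £48.87); total interest = total paid − £1,150.00 = £190.87.
At £151.00/mo: 9 payments (last £34.23); total interest £92.23.
Interest saved = £190.87 − £92.23 = £98.64.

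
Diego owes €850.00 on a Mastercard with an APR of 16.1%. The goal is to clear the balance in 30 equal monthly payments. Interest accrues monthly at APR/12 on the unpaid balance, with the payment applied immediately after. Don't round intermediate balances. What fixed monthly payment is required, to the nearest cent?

€34.60

Monthly rate r = 16.1%/12 = 1.34167% = 0.0134167.
Level-payment amortization: P = B₀·r / (1 − (1+r)^(−n)) = 850.00·0.0134167 / (1 − 1.01342^(−30)).
Denominator 1 − (1+r)^(−30) = 0.329561837.
P = 11.4042 / 0.329561837 ≈ 34.60.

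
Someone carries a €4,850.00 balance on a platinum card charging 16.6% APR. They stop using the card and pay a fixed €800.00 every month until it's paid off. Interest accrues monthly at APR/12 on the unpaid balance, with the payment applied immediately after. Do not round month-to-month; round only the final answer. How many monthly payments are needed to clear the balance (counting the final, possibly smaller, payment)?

Monthly rate r = 16.6%/12 = 1.38333% = 0.0138333.
Recurrence: B ← B·(1+r) − €800.00.
Month 1: interest €67.09; balance after payment €4,117.09.
Month 2: interest €56.95; balance after payment €3,374.04.
Closed form: n = −ln(1 − rB₀/P)/ln(1+r) = −ln(0.91614)/ln(1.01383) ≈ 6.376, so the balance reaches zero during payment 7.

7 payments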